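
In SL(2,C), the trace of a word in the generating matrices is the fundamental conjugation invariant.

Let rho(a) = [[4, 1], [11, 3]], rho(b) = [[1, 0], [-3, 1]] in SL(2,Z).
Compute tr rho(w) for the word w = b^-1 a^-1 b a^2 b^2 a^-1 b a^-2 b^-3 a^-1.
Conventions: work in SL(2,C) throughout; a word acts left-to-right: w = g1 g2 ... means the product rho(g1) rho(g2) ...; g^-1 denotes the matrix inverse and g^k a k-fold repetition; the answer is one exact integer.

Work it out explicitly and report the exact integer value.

rho(b^-1) = [[1, 0], [3, 1]]
... * rho(a^-1) = [[3, -1], [-11, 4]]  ->  [[3, -1], [-2, 1]]
... * rho(b) = [[1, 0], [-3, 1]]  ->  [[6, -1], [-5, 1]]
... * rho(a) = [[4, 1], [11, 3]]  ->  [[13, 3], [-9, -2]]
... * rho(a) = [[4, 1], [11, 3]]  ->  [[85, 22], [-58, -15]]
... * rho(b) = [[1, 0], [-3, 1]]  ->  [[19, 22], [-13, -15]]
... * rho(b) = [[1, 0], [-3, 1]]  ->  [[-47, 22], [32, -15]]
... * rho(a^-1) = [[3, -1], [-11, 4]]  ->  [[-383, 135], [261, -92]]
... * rho(b) = [[1, 0], [-3, 1]]  ->  [[-788, 135], [537, -92]]
... * rho(a^-1) = [[3, -1], [-11, 4]]  ->  [[-3849, 1328], [2623, -905]]
... * rho(a^-1) = [[3, -1], [-11, 4]]  ->  [[-26155, 9161], [17824, -6243]]
... * rho(b^-1) = [[1, 0], [3, 1]]  ->  [[1328, 9161], [-905, -6243]]
... * rho(b^-1) = [[1, 0], [3, 1]]  ->  [[28811, 9161], [-19634, -6243]]
... * rho(b^-1) = [[1, 0], [3, 1]]  ->  [[56294, 9161], [-38363, -6243]]
... * rho(a^-1) = [[3, -1], [-11, 4]]  ->  [[68111, -19650], [-46416, 13391]]
tr = 68111 + 13391 = 81502

81502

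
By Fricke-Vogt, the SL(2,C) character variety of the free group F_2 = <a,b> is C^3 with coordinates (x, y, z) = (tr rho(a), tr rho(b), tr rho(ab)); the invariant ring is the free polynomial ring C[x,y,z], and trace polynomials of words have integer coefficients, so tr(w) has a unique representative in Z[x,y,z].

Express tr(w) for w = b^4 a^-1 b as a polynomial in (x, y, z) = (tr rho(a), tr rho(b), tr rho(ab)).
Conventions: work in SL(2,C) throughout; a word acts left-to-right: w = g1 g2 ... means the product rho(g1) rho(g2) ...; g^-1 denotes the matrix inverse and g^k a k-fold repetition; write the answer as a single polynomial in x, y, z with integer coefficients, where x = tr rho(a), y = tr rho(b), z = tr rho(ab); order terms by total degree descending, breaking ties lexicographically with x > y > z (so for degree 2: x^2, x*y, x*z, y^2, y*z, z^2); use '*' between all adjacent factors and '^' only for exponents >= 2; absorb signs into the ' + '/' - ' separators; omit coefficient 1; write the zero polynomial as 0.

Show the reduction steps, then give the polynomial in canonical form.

x*y^5 - y^4*z - 4*x*y^3 + 3*y^2*z + 3*x*y - z

next, tr(b^2) = tr(b)*tr(b) - tr(1) = y^2 - 2
next, tr(b^3) = tr(b)*tr(b^2) - tr(b) = y^3 - 3*y
tr(b^4) = tr(b)*tr(b^3) - tr(b^2) = y^4 - 4*y^2 + 2
tr(b^5) = tr(b)*tr(b^4) - tr(b^3) = y^5 - 5*y^3 + 5*y
tr(a b^2) = tr(b)*tr(a b) - tr(a) = y*z - x
and tr(b^2 a b) = tr(b)*tr(a b^2) - tr(a b) = y^2*z - x*y - z
tr(a b^4) = tr(b)*tr(b^2 a b) - tr(b^2 a) = y^3*z - x*y^2 - 2*y*z + x
next, tr(b^5 a) = tr(b)*tr(a b^4) - tr(a b^3) = y^4*z - x*y^3 - 3*y^2*z + 2*x*y + z
and tr(b^4 a^-1 b) = tr(b^5)*tr(a) - tr(b^5 a) = x*y^5 - y^4*z - 4*x*y^3 + 3*y^2*z + 3*x*y - z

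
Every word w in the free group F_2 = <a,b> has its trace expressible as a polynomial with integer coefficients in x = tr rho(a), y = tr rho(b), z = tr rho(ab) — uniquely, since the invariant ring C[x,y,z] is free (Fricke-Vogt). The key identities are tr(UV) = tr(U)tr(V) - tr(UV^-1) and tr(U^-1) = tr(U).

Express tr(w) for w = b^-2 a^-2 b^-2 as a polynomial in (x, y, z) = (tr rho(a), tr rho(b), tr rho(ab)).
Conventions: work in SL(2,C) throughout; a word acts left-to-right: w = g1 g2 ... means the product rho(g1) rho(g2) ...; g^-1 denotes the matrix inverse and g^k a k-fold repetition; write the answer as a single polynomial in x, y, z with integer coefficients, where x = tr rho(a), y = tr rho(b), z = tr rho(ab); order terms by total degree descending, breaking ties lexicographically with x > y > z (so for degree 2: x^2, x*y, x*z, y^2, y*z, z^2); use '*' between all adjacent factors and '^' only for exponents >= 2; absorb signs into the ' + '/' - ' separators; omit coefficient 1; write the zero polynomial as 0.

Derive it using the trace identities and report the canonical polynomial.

so tr(a^-1) = tr(a) = x
tr(a^-1 b) = tr(b) * tr(a) - tr(b a) = x*y - z
so tr(a^-1 b^-1) = tr(a^-1) * tr(b) - tr(a^-1 b) = z
reduce: tr(a^-1 b^-2) = tr(a^-1 b^-1) * tr(b) - tr(a^-1) = y*z - x
reduce: tr(a^-1 b^-3) = tr(a^-1 b^-2) * tr(b) - tr(a^-1 b^-1) = y^2*z - x*y - z
tr(b^-2) = tr(b^-1) * tr(b) - tr(1) = y^2 - 2
tr(b^-3) = tr(b^-2) * tr(b) - tr(b^-1) = y^3 - 3*y
so tr(b^-1 a^-2 b^-2) = tr(a^-1 b^-3) * tr(a) - tr(a^-1 b^-3 a) = x*y^2*z - x^2*y - y^3 - x*z + 3*y
so tr(a^-2) = tr(a^-1) * tr(a) - tr(1) = x^2 - 2
so tr(a^-2 b) = tr(a^-1 b) * tr(a) - tr(a^-1 b a) = x^2*y - x*z - y
so tr(b^-1 a^-2) = tr(a^-2) * tr(b) - tr(a^-2 b) = x*z - y
so tr(b^-1 a^-2 b^-1) = tr(b^-1 a^-2) * tr(b) - tr(b^-1 a^-2 b) = x*y*z - x^2 - y^2 + 2
tr(b^-2 a^-2 b^-2) = tr(b^-1 a^-2 b^-2) * tr(b) - tr(b^-1 a^-2 b^-1) = x*y^3*z - x^2*y^2 - y^4 - 2*x*y*z + x^2 + 4*y^2 - 2

x*y^3*z - x^2*y^2 - y^4 - 2*x*y*z + x^2 + 4*y^2 - 2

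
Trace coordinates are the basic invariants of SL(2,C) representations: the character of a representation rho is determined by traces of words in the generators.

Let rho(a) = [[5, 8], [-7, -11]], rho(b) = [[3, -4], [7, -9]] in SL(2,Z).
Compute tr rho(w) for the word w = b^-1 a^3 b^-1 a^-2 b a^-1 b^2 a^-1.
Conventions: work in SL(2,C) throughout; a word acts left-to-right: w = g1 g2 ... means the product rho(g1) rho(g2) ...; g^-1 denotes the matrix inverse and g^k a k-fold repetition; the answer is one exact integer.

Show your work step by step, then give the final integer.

-1076230879074

rho(b^-1) = [[-9, 4], [-7, 3]]
... * rho(a) = [[5, 8], [-7, -11]]  ->  [[-73, -116], [-56, -89]]
... * rho(a) = [[5, 8], [-7, -11]]  ->  [[447, 692], [343, 531]]
... * rho(a) = [[5, 8], [-7, -11]]  ->  [[-2609, -4036], [-2002, -3097]]
... * rho(b^-1) = [[-9, 4], [-7, 3]]  ->  [[51733, -22544], [39697, -17299]]
... * rho(a^-1) = [[-11, -8], [7, 5]]  ->  [[-726871, -526584], [-557760, -404071]]
... * rho(a^-1) = [[-11, -8], [7, 5]]  ->  [[4309493, 3182048], [3306863, 2441725]]
... * rho(b) = [[3, -4], [7, -9]]  ->  [[35202815, -45876404], [27012664, -35202977]]
... * rho(a^-1) = [[-11, -8], [7, 5]]  ->  [[-708365793, -511004540], [-543560143, -392116197]]
... * rho(b) = [[3, -4], [7, -9]]  ->  [[-5702129159, 7432504032], [-4375493808, 5703286345]]
... * rho(b) = [[3, -4], [7, -9]]  ->  [[34921140747, -44084019652], [26796522991, -33827601873]]
... * rho(a^-1) = [[-11, -8], [7, 5]]  ->  [[-692720685781, -499789224236], [-531554966012, -383510193293]]
tr = -692720685781 + -383510193293 = -1076230879074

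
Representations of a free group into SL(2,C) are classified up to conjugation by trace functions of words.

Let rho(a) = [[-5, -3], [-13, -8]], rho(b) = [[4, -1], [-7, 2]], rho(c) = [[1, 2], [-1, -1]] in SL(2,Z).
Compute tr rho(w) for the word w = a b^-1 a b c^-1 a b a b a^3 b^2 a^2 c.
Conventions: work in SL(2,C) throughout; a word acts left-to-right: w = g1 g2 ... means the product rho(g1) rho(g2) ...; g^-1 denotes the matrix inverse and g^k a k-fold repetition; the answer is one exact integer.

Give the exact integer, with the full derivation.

297367927

rho(a) = [[-5, -3], [-13, -8]]
... * rho(b^-1) = [[2, 1], [7, 4]]  ->  [[-31, -17], [-82, -45]]
... * rho(a) = [[-5, -3], [-13, -8]]  ->  [[376, 229], [995, 606]]
... * rho(b) = [[4, -1], [-7, 2]]  ->  [[-99, 82], [-262, 217]]
... * rho(c^-1) = [[-1, -2], [1, 1]]  ->  [[181, 280], [479, 741]]
... * rho(a) = [[-5, -3], [-13, -8]]  ->  [[-4545, -2783], [-12028, -7365]]
... * rho(b) = [[4, -1], [-7, 2]]  ->  [[1301, -1021], [3443, -2702]]
... * rho(a) = [[-5, -3], [-13, -8]]  ->  [[6768, 4265], [17911, 11287]]
... * rho(b) = [[4, -1], [-7, 2]]  ->  [[-2783, 1762], [-7365, 4663]]
... * rho(a) = [[-5, -3], [-13, -8]]  ->  [[-8991, -5747], [-23794, -15209]]
... * rho(a) = [[-5, -3], [-13, -8]]  ->  [[119666, 72949], [316687, 193054]]
... * rho(a) = [[-5, -3], [-13, -8]]  ->  [[-1546667, -942590], [-4093137, -2494493]]
... * rho(b) = [[4, -1], [-7, 2]]  ->  [[411462, -338513], [1088903, -895849]]
... * rho(b) = [[4, -1], [-7, 2]]  ->  [[4015439, -1088488], [10626555, -2880601]]
... * rho(a) = [[-5, -3], [-13, -8]]  ->  [[-5926851, -3338413], [-15684962, -8834857]]
... * rho(a) = [[-5, -3], [-13, -8]]  ->  [[73033624, 44487857], [193277951, 117733742]]
... * rho(c) = [[1, 2], [-1, -1]]  ->  [[28545767, 101579391], [75544209, 268822160]]
tr = 28545767 + 268822160 = 297367927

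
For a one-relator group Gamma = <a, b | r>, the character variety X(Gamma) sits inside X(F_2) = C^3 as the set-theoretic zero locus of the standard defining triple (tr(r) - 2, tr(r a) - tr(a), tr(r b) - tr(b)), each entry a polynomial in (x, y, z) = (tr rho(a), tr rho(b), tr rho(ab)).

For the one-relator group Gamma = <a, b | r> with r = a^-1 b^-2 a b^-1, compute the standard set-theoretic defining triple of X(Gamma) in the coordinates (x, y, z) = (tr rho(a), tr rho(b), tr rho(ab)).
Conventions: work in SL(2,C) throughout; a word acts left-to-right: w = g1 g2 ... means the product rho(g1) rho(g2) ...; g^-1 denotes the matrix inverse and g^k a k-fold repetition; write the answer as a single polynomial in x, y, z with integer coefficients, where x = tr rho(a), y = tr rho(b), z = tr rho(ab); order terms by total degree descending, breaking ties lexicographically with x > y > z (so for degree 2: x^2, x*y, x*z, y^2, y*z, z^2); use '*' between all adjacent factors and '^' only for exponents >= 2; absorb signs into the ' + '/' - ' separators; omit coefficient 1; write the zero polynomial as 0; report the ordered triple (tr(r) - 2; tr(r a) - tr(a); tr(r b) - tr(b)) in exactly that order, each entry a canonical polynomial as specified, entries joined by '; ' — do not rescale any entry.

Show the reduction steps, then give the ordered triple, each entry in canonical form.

x*y^2*z - x^2*y - y*z^2 + y - 2; x*y^3 - y^2*z - 2*x*y - x + z; y^2 - y - 2

trace(b^-1) = trace(b) = y
and trace(a b a) = trace(a) trace(b a) - trace(b) = x*z - y
and trace(a b a b) = trace(b a) trace(b a) - trace(1) = z^2 - 2
trace(b^-1 a b a) = trace(a b a) trace(b) - trace(a b a b) = x*y*z - y^2 - z^2 + 2
next, trace(a^-1 b^-1 a b) = trace(b^-1 a b) trace(a) - trace(b^-1 a b a) = -x*y*z + x^2 + y^2 + z^2 - 2
and trace(a b^-1 a^-1 b^-1) = trace(a^-1 b^-1 a) trace(b) - trace(a^-1 b^-1 a b) = x*y*z - x^2 - z^2 + 2
and trace(a^-1 b^-2 a b^-1) = trace(a b^-1 a^-1 b^-1) trace(b) - trace(a b^-1 a^-1) = x*y^2*z - x^2*y - y*z^2 + y
and trace(a b^-1) = trace(a) trace(b) - trace(a b)  (eliminate b^-1) = x*y - z
trace(b^-2 a) = trace(a b^-1) trace(b) - trace(a)  (eliminate b^-1) = x*y^2 - y*z - x
and trace(b^-2 a b^-1) = trace(b^-2 a) trace(b) - trace(b^-2 a b)  (eliminate b^-1) = x*y^3 - y^2*z - 2*x*y + z
next, trace(b^-2) = trace(b^-1) trace(b) - trace(1) = y^2 - 2
assemble the triple (trace(r) - 2; trace(r a) - x; trace(r b) - y)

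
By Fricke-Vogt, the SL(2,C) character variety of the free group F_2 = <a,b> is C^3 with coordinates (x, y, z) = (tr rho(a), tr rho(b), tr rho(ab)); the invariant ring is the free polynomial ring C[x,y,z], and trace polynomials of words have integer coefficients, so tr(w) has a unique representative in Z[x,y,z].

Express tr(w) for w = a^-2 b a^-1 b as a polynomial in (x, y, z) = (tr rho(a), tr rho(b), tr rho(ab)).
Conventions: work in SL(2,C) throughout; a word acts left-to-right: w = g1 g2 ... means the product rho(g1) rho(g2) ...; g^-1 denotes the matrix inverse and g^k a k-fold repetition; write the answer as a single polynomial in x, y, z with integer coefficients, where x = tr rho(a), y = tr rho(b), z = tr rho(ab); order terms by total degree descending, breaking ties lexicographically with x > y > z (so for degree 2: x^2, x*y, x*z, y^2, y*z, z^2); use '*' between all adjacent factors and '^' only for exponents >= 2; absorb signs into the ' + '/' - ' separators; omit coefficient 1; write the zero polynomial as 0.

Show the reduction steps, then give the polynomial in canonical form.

x^3*y^2 - 2*x^2*y*z - x*y^2 + x*z^2 + y*z - x

and tr(b^2) = tr(b)*tr(b) - tr(1) = y^2 - 2
tr(b^2 a) = tr(b)*tr(a b) - tr(a) = y*z - x
tr(b a^-1 b) = tr(b^2)*tr(a) - tr(b^2 a) = x*y^2 - y*z - x
tr(b a b a) = tr(b a)*tr(b a) - tr(1)   [split at repeated b] = z^2 - 2
and tr(b a^-1 b a) = tr(b a b)*tr(a) - tr(b a b a) = x*y*z - x^2 - z^2 + 2
tr(a^-1 b a^-1 b) = tr(b a^-1 b)*tr(a) - tr(b a^-1 b a) = x^2*y^2 - 2*x*y*z + z^2 - 2
tr(a^-2 b a^-1 b) = tr(a^-1 b a^-1 b)*tr(a) - tr(a^-1 b a^-1 b a) = x^3*y^2 - 2*x^2*y*z - x*y^2 + x*z^2 + y*z - x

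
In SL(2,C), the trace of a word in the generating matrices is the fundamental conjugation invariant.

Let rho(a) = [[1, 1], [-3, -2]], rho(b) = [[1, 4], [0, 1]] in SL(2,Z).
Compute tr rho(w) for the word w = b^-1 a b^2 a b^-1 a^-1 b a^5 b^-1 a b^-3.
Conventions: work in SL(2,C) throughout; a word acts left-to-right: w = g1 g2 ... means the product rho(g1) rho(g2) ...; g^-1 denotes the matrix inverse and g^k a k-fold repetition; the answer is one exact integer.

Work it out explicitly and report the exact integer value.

1893923

rho(b^-1) = [[1, -4], [0, 1]]
... * rho(a) = [[1, 1], [-3, -2]]  ->  [[13, 9], [-3, -2]]
... * rho(b) = [[1, 4], [0, 1]]  ->  [[13, 61], [-3, -14]]
... * rho(b) = [[1, 4], [0, 1]]  ->  [[13, 113], [-3, -26]]
... * rho(a) = [[1, 1], [-3, -2]]  ->  [[-326, -213], [75, 49]]
... * rho(b^-1) = [[1, -4], [0, 1]]  ->  [[-326, 1091], [75, -251]]
... * rho(a^-1) = [[-2, -1], [3, 1]]  ->  [[3925, 1417], [-903, -326]]
... * rho(b) = [[1, 4], [0, 1]]  ->  [[3925, 17117], [-903, -3938]]
... * rho(a) = [[1, 1], [-3, -2]]  ->  [[-47426, -30309], [10911, 6973]]
... * rho(a) = [[1, 1], [-3, -2]]  ->  [[43501, 13192], [-10008, -3035]]
... * rho(a) = [[1, 1], [-3, -2]]  ->  [[3925, 17117], [-903, -3938]]
... * rho(a) = [[1, 1], [-3, -2]]  ->  [[-47426, -30309], [10911, 6973]]
... * rho(a) = [[1, 1], [-3, -2]]  ->  [[43501, 13192], [-10008, -3035]]
... * rho(b^-1) = [[1, -4], [0, 1]]  ->  [[43501, -160812], [-10008, 36997]]
... * rho(a) = [[1, 1], [-3, -2]]  ->  [[525937, 365125], [-120999, -84002]]
... * rho(b^-1) = [[1, -4], [0, 1]]  ->  [[525937, -1738623], [-120999, 399994]]
... * rho(b^-1) = [[1, -4], [0, 1]]  ->  [[525937, -3842371], [-120999, 883990]]
... * rho(b^-1) = [[1, -4], [0, 1]]  ->  [[525937, -5946119], [-120999, 1367986]]
tr = 525937 + 1367986 = 1893923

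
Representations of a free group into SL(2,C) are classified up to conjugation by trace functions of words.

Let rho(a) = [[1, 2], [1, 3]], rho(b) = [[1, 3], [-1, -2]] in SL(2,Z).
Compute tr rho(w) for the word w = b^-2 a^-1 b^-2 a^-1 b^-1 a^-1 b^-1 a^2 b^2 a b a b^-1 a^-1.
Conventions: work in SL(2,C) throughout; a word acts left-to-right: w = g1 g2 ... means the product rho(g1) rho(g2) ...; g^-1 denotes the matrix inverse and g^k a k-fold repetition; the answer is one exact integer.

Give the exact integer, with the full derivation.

-14

rho(b^-1) = [[-2, -3], [1, 1]]
... * rho(b^-1) = [[-2, -3], [1, 1]]  ->  [[1, 3], [-1, -2]]
... * rho(a^-1) = [[3, -2], [-1, 1]]  ->  [[0, 1], [-1, 0]]
... * rho(b^-1) = [[-2, -3], [1, 1]]  ->  [[1, 1], [2, 3]]
... * rho(b^-1) = [[-2, -3], [1, 1]]  ->  [[-1, -2], [-1, -3]]
... * rho(a^-1) = [[3, -2], [-1, 1]]  ->  [[-1, 0], [0, -1]]
... * rho(b^-1) = [[-2, -3], [1, 1]]  ->  [[2, 3], [-1, -1]]
... * rho(a^-1) = [[3, -2], [-1, 1]]  ->  [[3, -1], [-2, 1]]
... * rho(b^-1) = [[-2, -3], [1, 1]]  ->  [[-7, -10], [5, 7]]
... * rho(a) = [[1, 2], [1, 3]]  ->  [[-17, -44], [12, 31]]
... * rho(a) = [[1, 2], [1, 3]]  ->  [[-61, -166], [43, 117]]
... * rho(b) = [[1, 3], [-1, -2]]  ->  [[105, 149], [-74, -105]]
... * rho(b) = [[1, 3], [-1, -2]]  ->  [[-44, 17], [31, -12]]
... * rho(a) = [[1, 2], [1, 3]]  ->  [[-27, -37], [19, 26]]
... * rho(b) = [[1, 3], [-1, -2]]  ->  [[10, -7], [-7, 5]]
... * rho(a) = [[1, 2], [1, 3]]  ->  [[3, -1], [-2, 1]]
... * rho(b^-1) = [[-2, -3], [1, 1]]  ->  [[-7, -10], [5, 7]]
... * rho(a^-1) = [[3, -2], [-1, 1]]  ->  [[-11, 4], [8, -3]]
tr = -11 + -3 = -14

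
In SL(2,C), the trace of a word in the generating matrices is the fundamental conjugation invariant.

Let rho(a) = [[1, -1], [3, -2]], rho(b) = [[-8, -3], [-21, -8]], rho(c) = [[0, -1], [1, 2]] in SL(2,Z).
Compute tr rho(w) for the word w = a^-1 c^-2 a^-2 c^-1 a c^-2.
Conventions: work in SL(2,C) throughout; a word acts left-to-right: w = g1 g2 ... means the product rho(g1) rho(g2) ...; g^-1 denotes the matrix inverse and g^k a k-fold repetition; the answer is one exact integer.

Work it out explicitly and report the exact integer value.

-1142

rho(a^-1) = [[-2, 1], [-3, 1]]
... * rho(c^-1) = [[2, 1], [-1, 0]]  ->  [[-5, -2], [-7, -3]]
... * rho(c^-1) = [[2, 1], [-1, 0]]  ->  [[-8, -5], [-11, -7]]
... * rho(a^-1) = [[-2, 1], [-3, 1]]  ->  [[31, -13], [43, -18]]
... * rho(a^-1) = [[-2, 1], [-3, 1]]  ->  [[-23, 18], [-32, 25]]
... * rho(c^-1) = [[2, 1], [-1, 0]]  ->  [[-64, -23], [-89, -32]]
... * rho(a) = [[1, -1], [3, -2]]  ->  [[-133, 110], [-185, 153]]
... * rho(c^-1) = [[2, 1], [-1, 0]]  ->  [[-376, -133], [-523, -185]]
... * rho(c^-1) = [[2, 1], [-1, 0]]  ->  [[-619, -376], [-861, -523]]
tr = -619 + -523 = -1142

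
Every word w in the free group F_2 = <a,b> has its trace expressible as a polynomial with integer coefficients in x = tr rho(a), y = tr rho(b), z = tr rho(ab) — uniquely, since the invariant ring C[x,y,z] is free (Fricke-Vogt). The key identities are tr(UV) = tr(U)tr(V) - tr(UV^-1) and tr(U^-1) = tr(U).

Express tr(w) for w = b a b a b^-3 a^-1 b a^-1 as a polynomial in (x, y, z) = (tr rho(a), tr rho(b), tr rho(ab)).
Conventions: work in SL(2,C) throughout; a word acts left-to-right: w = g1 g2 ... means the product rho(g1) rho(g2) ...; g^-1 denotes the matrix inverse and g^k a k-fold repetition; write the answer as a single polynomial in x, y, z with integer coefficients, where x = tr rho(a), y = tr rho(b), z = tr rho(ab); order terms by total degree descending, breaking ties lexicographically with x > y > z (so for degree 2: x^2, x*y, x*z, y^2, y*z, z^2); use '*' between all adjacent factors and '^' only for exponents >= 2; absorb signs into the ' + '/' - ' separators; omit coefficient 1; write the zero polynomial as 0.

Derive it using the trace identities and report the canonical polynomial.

tr(b a b a) = tr(b a) tr(b a) - tr(1)  (split on b) = z^2 - 2
tr(a b a) = tr(a) tr(b a) - tr(b)  (reduce the a square) = x*z - y
tr(b^2 a b a) = tr(b) tr(a b a b) - tr(a b a)  (reduce the b square) = y*z^2 - x*z - y
tr(a b^2) = tr(b) tr(a b) - tr(a)  (reduce the b square) = y*z - x
tr(b^2 a b) = tr(b) tr(a b^2) - tr(a b)  (reduce the b square) = y^2*z - x*y - z
tr(a b^2 a b a) = tr(a) tr(b^2 a b a) - tr(b^2 a b)  (reduce the a square) = x*y*z^2 - x^2*z - y^2*z + z
reduce: tr(a b a b a b) = tr(a b a b) tr(a b) - tr(b a)  (split on a) = z^3 - 3*z
tr(a b a b a) = tr(a) tr(b a b a) - tr(b a b)  (reduce the a square) = x*z^2 - y*z - x
tr(a b^2 a b a b) = tr(b) tr(a b a b a b) - tr(a b a b a)  (reduce the b square) = y*z^3 - x*z^2 - 2*y*z + x
tr(b^2 a b a b^-1 a) = tr(a b^2 a b a) tr(b) - tr(a b^2 a b a b)  (eliminate b^-1) = x*y^2*z^2 - x^2*y*z - y^3*z - y*z^3 + x*z^2 + 3*y*z - x
tr(b a b a b^-1 a^-1 b) = tr(b^2 a b a b^-1) tr(a) - tr(b^2 a b a b^-1 a)  (eliminate a^-1) = -x*y^2*z^2 + x^2*y*z + y^3*z + y*z^3 - 3*y*z - x
reduce: tr(a b a b a b a) = tr(a) tr(b a b a b a) - tr(b a b a b)  (reduce the a square) = x*z^3 - y*z^2 - 2*x*z + y
reduce: tr(a b a b a b a b) = tr(a b) tr(a b a b a b) - tr(a^-1 b^-1 a^-1 b^-1)  (split on a) = z^4 - 4*z^2 + 2
tr(b a b a b a b^-1 a) = tr(a b a b a b a) tr(b) - tr(a b a b a b a b)  (eliminate b^-1) = x*y*z^3 - y^2*z^2 - z^4 - 2*x*y*z + y^2 + 4*z^2 - 2
tr(b a b a b^-1 a^-1 b a) = tr(b a b a b a b^-1) tr(a) - tr(b a b a b a b^-1 a)  (eliminate a^-1) = -x*y*z^3 + x^2*z^2 + y^2*z^2 + z^4 + x*y*z - x^2 - y^2 - 4*z^2 + 2
reduce: tr(a^-1 b a^-1 b a b a b^-1) = tr(b a b a b^-1 a^-1 b) tr(a) - tr(b a b a b^-1 a^-1 b a)  (eliminate a^-1) = -x^2*y^2*z^2 + x^3*y*z + x*y^3*z + 2*x*y*z^3 - x^2*z^2 - y^2*z^2 - z^4 - 4*x*y*z + y^2 + 4*z^2 - 2
tr(b a^-1 b a b) = tr(b a b^2) tr(a) - tr(b a b^2 a)  (eliminate a^-1) = x*y^2*z - x^2*y - y*z^2 + y
so tr(b^-2 a^-1 b a^-1 b a b a) = tr(a^-1 b a^-1 b a b a b^-1) tr(b) - tr(a^-1 b a^-1 b a b a)  (eliminate b^-1) = -x^2*y^3*z^2 + x^3*y^2*z + x*y^4*z + 2*x*y^2*z^3 - x^2*y*z^2 - y^3*z^2 - y*z^4 - 5*x*y^2*z + x^2*y + y^3 + 5*y*z^2 - 3*y
tr(b a b a b^-3 a^-1 b a^-1) = tr(b^-2 a^-1 b a^-1 b a b a) tr(b) - tr(b^-2 a^-1 b a^-1 b a b a b)  (eliminate b^-1) = -x^2*y^4*z^2 + x^3*y^3*z + x*y^5*z + 2*x*y^3*z^3 - y^4*z^2 - y^2*z^4 - x^3*y*z - 6*x*y^3*z - 2*x*y*z^3 + x^2*y^2 + x^2*z^2 + y^4 + 6*y^2*z^2 + z^4 + 4*x*y*z - 4*y^2 - 4*z^2 + 2

-x^2*y^4*z^2 + x^3*y^3*z + x*y^5*z + 2*x*y^3*z^3 - y^4*z^2 - y^2*z^4 - x^3*y*z - 6*x*y^3*z - 2*x*y*z^3 + x^2*y^2 + x^2*z^2 + y^4 + 6*y^2*z^2 + z^4 + 4*x*y*z - 4*y^2 - 4*z^2 + 2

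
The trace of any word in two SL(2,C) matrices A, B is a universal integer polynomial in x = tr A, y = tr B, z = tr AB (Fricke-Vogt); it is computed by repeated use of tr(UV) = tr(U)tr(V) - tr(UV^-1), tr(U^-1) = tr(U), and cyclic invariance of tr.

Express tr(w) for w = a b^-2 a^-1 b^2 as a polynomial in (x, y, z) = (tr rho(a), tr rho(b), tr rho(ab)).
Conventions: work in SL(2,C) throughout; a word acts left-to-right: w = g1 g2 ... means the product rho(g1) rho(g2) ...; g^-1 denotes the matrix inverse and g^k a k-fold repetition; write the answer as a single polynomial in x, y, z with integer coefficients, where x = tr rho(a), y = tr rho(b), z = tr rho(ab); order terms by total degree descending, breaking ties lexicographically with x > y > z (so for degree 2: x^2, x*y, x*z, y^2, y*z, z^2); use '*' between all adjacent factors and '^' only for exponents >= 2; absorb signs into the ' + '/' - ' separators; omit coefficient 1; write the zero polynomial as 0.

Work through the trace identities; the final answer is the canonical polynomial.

tr(b^2 a) = tr(b) tr(a b) - tr(a)  (reduce the b square) = y*z - x
reduce: tr(b^2) = tr(b) tr(b) - tr(1)  (reduce the b square) = y^2 - 2
reduce: tr(a b^2 a) = tr(a) tr(b^2 a) - tr(b^2)  (reduce the a square) = x*y*z - x^2 - y^2 + 2
so tr(a b a b) = tr(a b) tr(a b) - tr(1)  (split on a) = z^2 - 2
tr(a b a) = tr(a) tr(b a) - tr(b)  (reduce the a square) = x*z - y
tr(a b^2 a b) = tr(b) tr(a b a b) - tr(a b a)  (reduce the b square) = y*z^2 - x*z - y
reduce: tr(b^2 a b^-1 a) = tr(a b^2 a) tr(b) - tr(a b^2 a b)  (eliminate b^-1) = x*y^2*z - x^2*y - y^3 - y*z^2 + x*z + 3*y
tr(b^-1 a^-1 b^2 a) = tr(b^2 a b^-1) tr(a) - tr(b^2 a b^-1 a)  (eliminate a^-1) = -x*y^2*z + x^2*y + y^3 + y*z^2 - 3*y
tr(a b^-2 a^-1 b^2) = tr(b^-1 a^-1 b^2 a) tr(b) - tr(b^-1 a^-1 b^2 a b)  (eliminate b^-1) = -x*y^3*z + x^2*y^2 + y^4 + y^2*z^2 - 4*y^2 + 2

-x*y^3*z + x^2*y^2 + y^4 + y^2*z^2 - 4*y^2 + 2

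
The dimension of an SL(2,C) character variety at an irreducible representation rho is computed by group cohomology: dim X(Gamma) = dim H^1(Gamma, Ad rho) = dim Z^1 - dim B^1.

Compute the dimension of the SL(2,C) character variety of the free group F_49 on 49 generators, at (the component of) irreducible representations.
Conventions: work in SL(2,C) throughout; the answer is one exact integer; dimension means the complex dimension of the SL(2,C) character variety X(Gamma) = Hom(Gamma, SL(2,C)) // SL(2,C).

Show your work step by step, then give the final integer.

Gamma = F_49 has 49 generators and no relators.
A cocycle picks one sl_2 vector per generator freely, giving dim Z^1 = 3*49 = 147.
dim B^1 = 3: the coboundary map is injective because an irreducible image has centralizer 0 in sl_2.
dim X = dim H^1 = dim Z^1 - dim B^1 = 147 - 3 = 144.

144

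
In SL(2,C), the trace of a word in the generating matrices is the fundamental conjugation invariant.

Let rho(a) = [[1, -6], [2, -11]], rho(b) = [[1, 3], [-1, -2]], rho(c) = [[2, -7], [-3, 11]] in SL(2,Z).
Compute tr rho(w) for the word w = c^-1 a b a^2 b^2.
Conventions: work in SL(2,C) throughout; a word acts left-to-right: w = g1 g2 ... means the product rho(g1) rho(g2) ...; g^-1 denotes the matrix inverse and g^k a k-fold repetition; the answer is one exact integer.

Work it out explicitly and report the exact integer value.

89005

rho(c^-1) = [[11, 7], [3, 2]]
... * rho(a) = [[1, -6], [2, -11]]  ->  [[25, -143], [7, -40]]
... * rho(b) = [[1, 3], [-1, -2]]  ->  [[168, 361], [47, 101]]
... * rho(a) = [[1, -6], [2, -11]]  ->  [[890, -4979], [249, -1393]]
... * rho(a) = [[1, -6], [2, -11]]  ->  [[-9068, 49429], [-2537, 13829]]
... * rho(b) = [[1, 3], [-1, -2]]  ->  [[-58497, -126062], [-16366, -35269]]
... * rho(b) = [[1, 3], [-1, -2]]  ->  [[67565, 76633], [18903, 21440]]
tr = 67565 + 21440 = 89005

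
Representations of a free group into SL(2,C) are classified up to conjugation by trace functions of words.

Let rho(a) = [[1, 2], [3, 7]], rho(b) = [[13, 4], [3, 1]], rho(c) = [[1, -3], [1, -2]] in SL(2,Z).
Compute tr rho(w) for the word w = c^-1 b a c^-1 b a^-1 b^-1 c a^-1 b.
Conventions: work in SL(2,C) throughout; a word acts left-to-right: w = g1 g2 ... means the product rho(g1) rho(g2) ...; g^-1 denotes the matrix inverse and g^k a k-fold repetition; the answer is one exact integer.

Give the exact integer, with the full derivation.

rho(c^-1) = [[-2, 3], [-1, 1]]
... * rho(b) = [[13, 4], [3, 1]]  ->  [[-17, -5], [-10, -3]]
... * rho(a) = [[1, 2], [3, 7]]  ->  [[-32, -69], [-19, -41]]
... * rho(c^-1) = [[-2, 3], [-1, 1]]  ->  [[133, -165], [79, -98]]
... * rho(b) = [[13, 4], [3, 1]]  ->  [[1234, 367], [733, 218]]
... * rho(a^-1) = [[7, -2], [-3, 1]]  ->  [[7537, -2101], [4477, -1248]]
... * rho(b^-1) = [[1, -4], [-3, 13]]  ->  [[13840, -57461], [8221, -34132]]
... * rho(c) = [[1, -3], [1, -2]]  ->  [[-43621, 73402], [-25911, 43601]]
... * rho(a^-1) = [[7, -2], [-3, 1]]  ->  [[-525553, 160644], [-312180, 95423]]
... * rho(b) = [[13, 4], [3, 1]]  ->  [[-6350257, -1941568], [-3772071, -1153297]]
tr = -6350257 + -1153297 = -7503554

-7503554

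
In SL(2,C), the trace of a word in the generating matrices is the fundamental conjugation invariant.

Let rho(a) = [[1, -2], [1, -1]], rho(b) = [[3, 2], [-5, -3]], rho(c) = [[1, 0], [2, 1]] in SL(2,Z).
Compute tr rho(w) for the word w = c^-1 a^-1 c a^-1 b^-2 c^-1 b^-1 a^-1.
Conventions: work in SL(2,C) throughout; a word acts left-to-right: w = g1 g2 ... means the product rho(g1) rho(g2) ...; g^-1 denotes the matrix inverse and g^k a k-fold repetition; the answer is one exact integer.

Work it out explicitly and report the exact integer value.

610

rho(c^-1) = [[1, 0], [-2, 1]]
... * rho(a^-1) = [[-1, 2], [-1, 1]]  ->  [[-1, 2], [1, -3]]
... * rho(c) = [[1, 0], [2, 1]]  ->  [[3, 2], [-5, -3]]
... * rho(a^-1) = [[-1, 2], [-1, 1]]  ->  [[-5, 8], [8, -13]]
... * rho(b^-1) = [[-3, -2], [5, 3]]  ->  [[55, 34], [-89, -55]]
... * rho(b^-1) = [[-3, -2], [5, 3]]  ->  [[5, -8], [-8, 13]]
... * rho(c^-1) = [[1, 0], [-2, 1]]  ->  [[21, -8], [-34, 13]]
... * rho(b^-1) = [[-3, -2], [5, 3]]  ->  [[-103, -66], [167, 107]]
... * rho(a^-1) = [[-1, 2], [-1, 1]]  ->  [[169, -272], [-274, 441]]
tr = 169 + 441 = 610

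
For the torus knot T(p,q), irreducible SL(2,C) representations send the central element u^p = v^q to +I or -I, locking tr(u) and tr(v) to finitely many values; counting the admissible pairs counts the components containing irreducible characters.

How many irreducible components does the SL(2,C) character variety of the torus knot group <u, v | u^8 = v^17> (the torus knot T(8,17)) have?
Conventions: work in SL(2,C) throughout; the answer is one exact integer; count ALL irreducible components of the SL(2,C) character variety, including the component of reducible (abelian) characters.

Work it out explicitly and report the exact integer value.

Gamma = < u, v | u^8 = v^17 > (torus knot T(8,17)); the central element u^8 = v^17 acts as +I or -I in any irreducible SL(2,C) representation.
On an irreducible component, tr(u) is locked at 2*cos(pi*alpha/8) for some alpha in 1..7, and tr(v) at 2*cos(pi*beta/17) for some beta in 1..16.
u^8 = (-1)^alpha I and v^17 = (-1)^beta I must agree, so alpha and beta have equal parity.
count pairs: odd alpha (4 choices) x odd beta (8), plus even alpha (3) x even beta (8): 4*8 + 3*8 = 56.
That is 56 components of irreducible characters, and with the reducible (abelian) component the total is 57.

57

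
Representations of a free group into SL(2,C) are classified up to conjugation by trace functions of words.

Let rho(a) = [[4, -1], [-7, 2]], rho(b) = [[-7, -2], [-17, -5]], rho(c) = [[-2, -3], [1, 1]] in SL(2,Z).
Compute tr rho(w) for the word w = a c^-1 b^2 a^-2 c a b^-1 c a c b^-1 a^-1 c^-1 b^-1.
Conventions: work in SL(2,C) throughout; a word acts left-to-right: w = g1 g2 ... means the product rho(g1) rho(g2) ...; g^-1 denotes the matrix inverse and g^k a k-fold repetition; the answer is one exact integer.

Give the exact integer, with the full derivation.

-216852274996

rho(a) = [[4, -1], [-7, 2]]
... * rho(c^-1) = [[1, 3], [-1, -2]]  ->  [[5, 14], [-9, -25]]
... * rho(b) = [[-7, -2], [-17, -5]]  ->  [[-273, -80], [488, 143]]
... * rho(b) = [[-7, -2], [-17, -5]]  ->  [[3271, 946], [-5847, -1691]]
... * rho(a^-1) = [[2, 1], [7, 4]]  ->  [[13164, 7055], [-23531, -12611]]
... * rho(a^-1) = [[2, 1], [7, 4]]  ->  [[75713, 41384], [-135339, -73975]]
... * rho(c) = [[-2, -3], [1, 1]]  ->  [[-110042, -185755], [196703, 332042]]
... * rho(a) = [[4, -1], [-7, 2]]  ->  [[860117, -261468], [-1537482, 467381]]
... * rho(b^-1) = [[-5, 2], [17, -7]]  ->  [[-8745541, 3550510], [15632887, -6346631]]
... * rho(c) = [[-2, -3], [1, 1]]  ->  [[21041592, 29787133], [-37612405, -53245292]]
... * rho(a) = [[4, -1], [-7, 2]]  ->  [[-124343563, 38532674], [222267424, -68878179]]
... * rho(c) = [[-2, -3], [1, 1]]  ->  [[287219800, 411563363], [-513413027, -735680451]]
... * rho(b^-1) = [[-5, 2], [17, -7]]  ->  [[5560478171, -2306503941], [-9939502532, 4122937103]]
... * rho(a^-1) = [[2, 1], [7, 4]]  ->  [[-5024571245, -3665537593], [8981554657, 6552245880]]
... * rho(c^-1) = [[1, 3], [-1, -2]]  ->  [[-1359033652, -7742638549], [2429308777, 13840172211]]
... * rho(b^-1) = [[-5, 2], [17, -7]]  ->  [[-124829687073, 51480402539], [223136383702, -92022587923]]
tr = -124829687073 + -92022587923 = -216852274996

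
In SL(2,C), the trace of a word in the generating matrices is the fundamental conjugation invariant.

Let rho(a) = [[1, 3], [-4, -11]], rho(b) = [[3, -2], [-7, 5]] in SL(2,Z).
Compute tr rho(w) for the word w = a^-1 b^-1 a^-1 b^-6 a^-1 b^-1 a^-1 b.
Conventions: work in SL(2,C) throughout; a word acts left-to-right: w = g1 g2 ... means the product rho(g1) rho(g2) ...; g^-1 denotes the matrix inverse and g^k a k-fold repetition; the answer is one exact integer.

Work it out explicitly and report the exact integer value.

rho(a^-1) = [[-11, -3], [4, 1]]
... * rho(b^-1) = [[5, 2], [7, 3]]  ->  [[-76, -31], [27, 11]]
... * rho(a^-1) = [[-11, -3], [4, 1]]  ->  [[712, 197], [-253, -70]]
... * rho(b^-1) = [[5, 2], [7, 3]]  ->  [[4939, 2015], [-1755, -716]]
... * rho(b^-1) = [[5, 2], [7, 3]]  ->  [[38800, 15923], [-13787, -5658]]
... * rho(b^-1) = [[5, 2], [7, 3]]  ->  [[305461, 125369], [-108541, -44548]]
... * rho(b^-1) = [[5, 2], [7, 3]]  ->  [[2404888, 987029], [-854541, -350726]]
... * rho(b^-1) = [[5, 2], [7, 3]]  ->  [[18933643, 7770863], [-6727787, -2761260]]
... * rho(b^-1) = [[5, 2], [7, 3]]  ->  [[149064256, 61179875], [-52967755, -21739354]]
... * rho(a^-1) = [[-11, -3], [4, 1]]  ->  [[-1394987316, -386012893], [495687889, 137163911]]
... * rho(b^-1) = [[5, 2], [7, 3]]  ->  [[-9677026831, -3948013311], [3438586822, 1402867511]]
... * rho(a^-1) = [[-11, -3], [4, 1]]  ->  [[90655241897, 25083067182], [-32212984998, -8912892955]]
... * rho(b) = [[3, -2], [-7, 5]]  ->  [[96384255417, -55895147884], [-34248704309, 19861505221]]
tr = 96384255417 + 19861505221 = 116245760638

116245760638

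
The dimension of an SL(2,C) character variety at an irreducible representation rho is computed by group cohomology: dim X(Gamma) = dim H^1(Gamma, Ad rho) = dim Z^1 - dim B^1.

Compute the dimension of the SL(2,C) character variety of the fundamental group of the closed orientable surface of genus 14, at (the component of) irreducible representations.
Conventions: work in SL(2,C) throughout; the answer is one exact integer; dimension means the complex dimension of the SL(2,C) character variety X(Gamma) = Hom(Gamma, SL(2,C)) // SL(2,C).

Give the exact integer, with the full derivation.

pi_1 of the closed genus-14 surface has 28 generators bound by the single product-of-commutators relator.
Unconstrained cocycle data is one sl_2 vector per generator (84 dimensions), cut by the relator condition d_2(z) = 0.
At an irreducible rho, H^2 = coker(d_2) vanishes (Poincare duality: H^2 is dual to H^0 = invariants = 0), so d_2 is surjective onto sl_2 and dim Z^1 = 84 - 3 = 81.
As always at irreducible rho, dim B^1 = 3.
dim H^1 = 81 - 3 = 78 = dim X.

78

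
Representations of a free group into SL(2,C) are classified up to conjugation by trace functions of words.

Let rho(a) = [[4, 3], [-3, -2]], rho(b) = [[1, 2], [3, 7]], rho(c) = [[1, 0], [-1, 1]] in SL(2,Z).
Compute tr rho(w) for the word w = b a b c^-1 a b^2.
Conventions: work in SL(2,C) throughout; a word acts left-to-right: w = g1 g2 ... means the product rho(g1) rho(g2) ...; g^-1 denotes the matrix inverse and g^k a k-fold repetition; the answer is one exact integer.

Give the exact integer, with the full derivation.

-10100

rho(b) = [[1, 2], [3, 7]]
... * rho(a) = [[4, 3], [-3, -2]]  ->  [[-2, -1], [-9, -5]]
... * rho(b) = [[1, 2], [3, 7]]  ->  [[-5, -11], [-24, -53]]
... * rho(c^-1) = [[1, 0], [1, 1]]  ->  [[-16, -11], [-77, -53]]
... * rho(a) = [[4, 3], [-3, -2]]  ->  [[-31, -26], [-149, -125]]
... * rho(b) = [[1, 2], [3, 7]]  ->  [[-109, -244], [-524, -1173]]
... * rho(b) = [[1, 2], [3, 7]]  ->  [[-841, -1926], [-4043, -9259]]
tr = -841 + -9259 = -10100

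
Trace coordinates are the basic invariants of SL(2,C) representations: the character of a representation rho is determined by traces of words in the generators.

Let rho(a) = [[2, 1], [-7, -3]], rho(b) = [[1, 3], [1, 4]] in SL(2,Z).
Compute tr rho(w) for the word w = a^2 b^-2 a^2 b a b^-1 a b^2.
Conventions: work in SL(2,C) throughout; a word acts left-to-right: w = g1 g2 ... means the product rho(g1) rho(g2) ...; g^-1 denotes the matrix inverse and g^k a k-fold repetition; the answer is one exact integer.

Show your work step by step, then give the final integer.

rho(a) = [[2, 1], [-7, -3]]
... * rho(a) = [[2, 1], [-7, -3]]  ->  [[-3, -1], [7, 2]]
... * rho(b^-1) = [[4, -3], [-1, 1]]  ->  [[-11, 8], [26, -19]]
... * rho(b^-1) = [[4, -3], [-1, 1]]  ->  [[-52, 41], [123, -97]]
... * rho(a) = [[2, 1], [-7, -3]]  ->  [[-391, -175], [925, 414]]
... * rho(a) = [[2, 1], [-7, -3]]  ->  [[443, 134], [-1048, -317]]
... * rho(b) = [[1, 3], [1, 4]]  ->  [[577, 1865], [-1365, -4412]]
... * rho(a) = [[2, 1], [-7, -3]]  ->  [[-11901, -5018], [28154, 11871]]
... * rho(b^-1) = [[4, -3], [-1, 1]]  ->  [[-42586, 30685], [100745, -72591]]
... * rho(a) = [[2, 1], [-7, -3]]  ->  [[-299967, -134641], [709627, 318518]]
... * rho(b) = [[1, 3], [1, 4]]  ->  [[-434608, -1438465], [1028145, 3402953]]
... * rho(b) = [[1, 3], [1, 4]]  ->  [[-1873073, -7057684], [4431098, 16696247]]
tr = -1873073 + 16696247 = 14823174

14823174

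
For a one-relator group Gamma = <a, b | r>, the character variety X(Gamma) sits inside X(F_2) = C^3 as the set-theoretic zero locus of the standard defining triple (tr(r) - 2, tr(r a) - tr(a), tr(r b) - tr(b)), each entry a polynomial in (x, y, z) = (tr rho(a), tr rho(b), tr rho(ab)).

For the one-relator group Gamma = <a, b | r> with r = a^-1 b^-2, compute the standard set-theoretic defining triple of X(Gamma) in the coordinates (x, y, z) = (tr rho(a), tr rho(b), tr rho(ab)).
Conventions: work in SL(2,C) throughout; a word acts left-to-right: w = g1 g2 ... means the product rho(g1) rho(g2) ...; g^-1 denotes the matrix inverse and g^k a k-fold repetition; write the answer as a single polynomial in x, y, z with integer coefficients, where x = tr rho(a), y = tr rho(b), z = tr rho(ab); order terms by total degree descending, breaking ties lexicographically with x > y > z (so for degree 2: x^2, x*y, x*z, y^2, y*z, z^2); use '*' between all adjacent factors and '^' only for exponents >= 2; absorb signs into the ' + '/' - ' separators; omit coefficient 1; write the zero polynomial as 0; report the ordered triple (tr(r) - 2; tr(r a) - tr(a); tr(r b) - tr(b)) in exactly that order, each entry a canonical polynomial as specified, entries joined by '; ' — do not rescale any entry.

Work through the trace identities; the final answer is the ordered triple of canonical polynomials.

y*z - x - 2; y^2 - x - 2; -y + z

trace(a^-1) = trace(a) = x
trace(a^-1 b) = trace(b)*trace(a) - trace(b a)   [inverse elimination on a] = x*y - z
trace(a^-1 b^-1) = trace(a^-1)*trace(b) - trace(a^-1 b)   [inverse elimination on b] = z
trace(a^-1 b^-2) = trace(a^-1 b^-1)*trace(b) - trace(a^-1)   [inverse elimination on b] = y*z - x
trace(b^-2) = trace(b^-1)*trace(b) - trace(1) = y^2 - 2
assemble the triple (trace(r) - 2; trace(r a) - x; trace(r b) - y)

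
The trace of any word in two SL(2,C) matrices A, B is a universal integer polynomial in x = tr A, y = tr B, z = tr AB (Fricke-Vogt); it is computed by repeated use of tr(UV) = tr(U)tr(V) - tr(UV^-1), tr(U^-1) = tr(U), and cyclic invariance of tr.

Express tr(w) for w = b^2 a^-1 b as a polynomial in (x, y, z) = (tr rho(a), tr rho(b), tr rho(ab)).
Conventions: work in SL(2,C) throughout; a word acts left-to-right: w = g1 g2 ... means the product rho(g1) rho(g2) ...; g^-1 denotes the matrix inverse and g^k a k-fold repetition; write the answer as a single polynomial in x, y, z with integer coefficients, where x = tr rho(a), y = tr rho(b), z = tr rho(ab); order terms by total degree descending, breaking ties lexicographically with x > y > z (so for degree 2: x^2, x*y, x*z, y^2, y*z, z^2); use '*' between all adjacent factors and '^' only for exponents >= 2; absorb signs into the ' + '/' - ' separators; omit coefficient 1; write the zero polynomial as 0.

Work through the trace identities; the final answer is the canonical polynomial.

x*y^3 - y^2*z - 2*x*y + z

next, trace(b^2) = trace(b)*trace(b) - trace(1) = y^2 - 2
next, trace(b^3) = trace(b)*trace(b^2) - trace(b) = y^3 - 3*y
and trace(b a b) = trace(b)*trace(a b) - trace(a) = y*z - x
trace(b^3 a) = trace(b)*trace(b a b) - trace(b a) = y^2*z - x*y - z
trace(b^2 a^-1 b) = trace(b^3)*trace(a) - trace(b^3 a) = x*y^3 - y^2*z - 2*x*y + z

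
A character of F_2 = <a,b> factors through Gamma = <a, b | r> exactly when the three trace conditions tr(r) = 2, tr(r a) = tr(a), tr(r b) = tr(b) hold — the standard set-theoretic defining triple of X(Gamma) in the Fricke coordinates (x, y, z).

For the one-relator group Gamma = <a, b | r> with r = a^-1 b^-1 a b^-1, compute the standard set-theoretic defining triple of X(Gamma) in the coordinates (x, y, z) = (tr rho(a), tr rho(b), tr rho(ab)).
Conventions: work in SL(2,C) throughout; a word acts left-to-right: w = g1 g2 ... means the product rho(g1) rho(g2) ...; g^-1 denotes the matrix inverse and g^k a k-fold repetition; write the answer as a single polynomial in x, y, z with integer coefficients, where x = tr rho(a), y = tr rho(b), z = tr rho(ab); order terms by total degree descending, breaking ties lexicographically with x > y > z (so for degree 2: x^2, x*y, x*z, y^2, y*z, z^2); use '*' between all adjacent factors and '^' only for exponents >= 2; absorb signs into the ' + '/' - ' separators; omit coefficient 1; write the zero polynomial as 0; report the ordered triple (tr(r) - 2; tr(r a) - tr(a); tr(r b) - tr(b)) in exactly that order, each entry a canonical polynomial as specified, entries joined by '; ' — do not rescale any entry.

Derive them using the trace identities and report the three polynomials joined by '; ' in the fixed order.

x*y*z - x^2 - z^2; x*y^2 - y*z - 2*x; 0

reduce: trace(b^-1 a) = trace(a) trace(b) - trace(a b) = x*y - z
trace(b^-1 a b^-1) = trace(b^-1 a) trace(b) - trace(b^-1 a b) = x*y^2 - y*z - x
trace(a^2) = trace(a) trace(a) - trace(1) = x^2 - 2
reduce: trace(a^2 b) = trace(a) trace(b a) - trace(b) = x*z - y
so trace(a b^-1 a) = trace(a^2) trace(b) - trace(a^2 b) = x^2*y - x*z - y
so trace(a b a b) = trace(b a) trace(b a) - trace(1)   [split at repeated b] = z^2 - 2
reduce: trace(a b^-1 a b) = trace(a b a) trace(b) - trace(a b a b) = x*y*z - y^2 - z^2 + 2
trace(b^-1 a b^-1 a) = trace(a b^-1 a) trace(b) - trace(a b^-1 a b) = x^2*y^2 - 2*x*y*z + z^2 - 2
so trace(a^-1 b^-1 a b^-1) = trace(b^-1 a b^-1) trace(a) - trace(b^-1 a b^-1 a) = x*y*z - x^2 - z^2 + 2
assemble the triple (trace(r) - 2; trace(r a) - x; trace(r b) - y)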